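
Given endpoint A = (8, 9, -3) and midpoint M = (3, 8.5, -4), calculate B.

B = 2M - A
  = (2·3 - 8, 2·8.5 - 9, 2·(-4) - (-3))
  = (6 - 8, 17 - 9, -8 + 3)
  = (-2, 8, -5)

(-2, 8, -5)


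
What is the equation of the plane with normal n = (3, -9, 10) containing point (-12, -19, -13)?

The plane through P with normal n = (a, b, c) satisfies n·(r - P) = 0,
i.e. ax + by + cz = a·x₀ + b·y₀ + c·z₀.
d = 3·(-12) + (-9)·(-19) + 10·(-13)
  = -36 + 171 - 130
  = 5
Equation: 3x - 9y + 10z = 5

3x - 9y + 10z = 5


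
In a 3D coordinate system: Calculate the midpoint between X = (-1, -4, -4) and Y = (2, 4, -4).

M = ((x₁+x₂)/2, (y₁+y₂)/2, (z₁+z₂)/2)
  = ((-1 + 2)/2, (-4 + 4)/2, (-4 - 4)/2)
  = (1/2, 0/2, -8/2)
  = (0.5, 0, -4)

(0.5, 0, -4)


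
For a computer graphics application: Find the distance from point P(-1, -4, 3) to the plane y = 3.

distance = |a·x₀ + b·y₀ + c·z₀ - d| / √(a² + b² + c²)
  = |0·(-1) + 1·(-4) + 0·3 - 3| / √(0² + 1² + 0²)
  = |0 - 4 + 0 - 3| / √(0 + 1 + 0)
  = |-7| / √1
  = 7 / 1
  ≈ 7

7


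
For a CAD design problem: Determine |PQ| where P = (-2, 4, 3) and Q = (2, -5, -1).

d = √[(x₂-x₁)² + (y₂-y₁)² + (z₂-z₁)²]
  = √[4² + (-9)² + (-4)²]
  = √[16 + 81 + 16]
  = √113
  ≈ 10.63

10.63


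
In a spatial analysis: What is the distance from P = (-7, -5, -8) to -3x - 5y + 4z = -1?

distance = |a·x₀ + b·y₀ + c·z₀ - d| / √(a² + b² + c²)
  = |(-3)·(-7) + (-5)·(-5) + 4·(-8) - (-1)| / √((-3)² + (-5)² + 4²)
  = |21 + 25 - 32 + 1| / √(9 + 25 + 16)
  = |15| / √50
  = 15 / 7.071
  ≈ 2.121

2.121


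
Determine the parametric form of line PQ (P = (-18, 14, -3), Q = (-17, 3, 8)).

Direction vector d = Q - P = (-17 + 18, 3 - 14, 8 + 3) = (1, -11, 11)
Parametric form r = P + t·d:
x = -18 + t, y = 14 - 11t, z = -3 + 11t

x = -18 + t, y = 14 - 11t, z = -3 + 11t


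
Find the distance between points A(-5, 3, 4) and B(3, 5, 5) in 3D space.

d = √[(x₂-x₁)² + (y₂-y₁)² + (z₂-z₁)²]
  = √[8² + 2² + 1²]
  = √[64 + 4 + 1]
  = √69
  ≈ 8.307

8.307


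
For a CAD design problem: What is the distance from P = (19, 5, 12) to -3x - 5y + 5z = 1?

distance = |a·x₀ + b·y₀ + c·z₀ - d| / √(a² + b² + c²)
  = |(-3)·19 + (-5)·5 + 5·12 - 1| / √((-3)² + (-5)² + 5²)
  = |-57 - 25 + 60 - 1| / √(9 + 25 + 25)
  = |-23| / √59
  = 23 / 7.681
  ≈ 2.994

2.994


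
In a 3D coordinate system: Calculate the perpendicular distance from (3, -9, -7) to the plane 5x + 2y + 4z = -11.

distance = |a·x₀ + b·y₀ + c·z₀ - d| / √(a² + b² + c²)
  = |5·3 + 2·(-9) + 4·(-7) - (-11)| / √(5² + 2² + 4²)
  = |15 - 18 - 28 + 11| / √(25 + 4 + 16)
  = |-20| / √45
  = 20 / 6.708
  ≈ 2.981

2.981


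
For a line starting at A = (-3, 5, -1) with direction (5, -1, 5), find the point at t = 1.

P(t) = A + t·d
  = (-3 + 5·1, 5 + (-1)·1, -1 + 5·1)
  = (-3 + 5, 5 - 1, -1 + 5)
  = (2, 4, 4)

(2, 4, 4)


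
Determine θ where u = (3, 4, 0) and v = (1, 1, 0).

u·v = 3·1 + 4·1 + 0·0 = 3 + 4 + 0 = 7
|u| = √(3² + 4² + 0²) = √25 ≈ 5
|v| = √(1² + 1² + 0²) = √2 ≈ 1.414
cos θ = (u·v)/(|u||v|) = 7/(5·1.414) ≈ 0.9899
θ = arccos(0.9899) ≈ 8.13°

8.13°


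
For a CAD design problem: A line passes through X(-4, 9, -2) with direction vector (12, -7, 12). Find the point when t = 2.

P(t) = X + t·d
  = (-4 + 12·2, 9 + (-7)·2, -2 + 12·2)
  = (-4 + 24, 9 - 14, -2 + 24)
  = (20, -5, 22)

(20, -5, 22)


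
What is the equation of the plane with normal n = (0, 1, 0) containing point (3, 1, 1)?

The plane through P with normal n = (a, b, c) satisfies n·(r - P) = 0,
i.e. ax + by + cz = a·x₀ + b·y₀ + c·z₀.
d = 0·3 + 1·1 + 0·1
  = 0 + 1 + 0
  = 1
Equation: y = 1

y = 1


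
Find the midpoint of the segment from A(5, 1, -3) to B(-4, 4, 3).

M = ((x₁+x₂)/2, (y₁+y₂)/2, (z₁+z₂)/2)
  = ((5 - 4)/2, (1 + 4)/2, (-3 + 3)/2)
  = (1/2, 5/2, 0/2)
  = (0.5, 2.5, 0)

(0.5, 2.5, 0)


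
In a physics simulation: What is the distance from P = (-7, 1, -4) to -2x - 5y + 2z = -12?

distance = |a·x₀ + b·y₀ + c·z₀ - d| / √(a² + b² + c²)
  = |(-2)·(-7) + (-5)·1 + 2·(-4) - (-12)| / √((-2)² + (-5)² + 2²)
  = |14 - 5 - 8 + 12| / √(4 + 25 + 4)
  = |13| / √33
  = 13 / 5.745
  ≈ 2.263

2.263


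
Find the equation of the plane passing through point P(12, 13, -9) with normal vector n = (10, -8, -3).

The plane through P with normal n = (a, b, c) satisfies n·(r - P) = 0,
i.e. ax + by + cz = a·x₀ + b·y₀ + c·z₀.
d = 10·12 + (-8)·13 + (-3)·(-9)
  = 120 - 104 + 27
  = 43
Equation: 10x - 8y - 3z = 43

10x - 8y - 3z = 43


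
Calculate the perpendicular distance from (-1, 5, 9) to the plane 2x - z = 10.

distance = |a·x₀ + b·y₀ + c·z₀ - d| / √(a² + b² + c²)
  = |2·(-1) + 0·5 + (-1)·9 - 10| / √(2² + 0² + (-1)²)
  = |-2 + 0 - 9 - 10| / √(4 + 0 + 1)
  = |-21| / √5
  = 21 / 2.236
  ≈ 9.391

9.391


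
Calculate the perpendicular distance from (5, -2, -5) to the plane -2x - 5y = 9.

distance = |a·x₀ + b·y₀ + c·z₀ - d| / √(a² + b² + c²)
  = |(-2)·5 + (-5)·(-2) + 0·(-5) - 9| / √((-2)² + (-5)² + 0²)
  = |-10 + 10 + 0 - 9| / √(4 + 25 + 0)
  = |-9| / √29
  = 9 / 5.385
  ≈ 1.671

1.671


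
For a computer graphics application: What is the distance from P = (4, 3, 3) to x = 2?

distance = |a·x₀ + b·y₀ + c·z₀ - d| / √(a² + b² + c²)
  = |1·4 + 0·3 + 0·3 - 2| / √(1² + 0² + 0²)
  = |4 + 0 + 0 - 2| / √(1 + 0 + 0)
  = |2| / √1
  = 2 / 1
  ≈ 2

2


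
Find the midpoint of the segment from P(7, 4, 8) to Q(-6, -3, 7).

M = ((x₁+x₂)/2, (y₁+y₂)/2, (z₁+z₂)/2)
  = ((7 - 6)/2, (4 - 3)/2, (8 + 7)/2)
  = (1/2, 1/2, 15/2)
  = (0.5, 0.5, 7.5)

(0.5, 0.5, 7.5)


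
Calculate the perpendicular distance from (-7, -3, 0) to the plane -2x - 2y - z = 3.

distance = |a·x₀ + b·y₀ + c·z₀ - d| / √(a² + b² + c²)
  = |(-2)·(-7) + (-2)·(-3) + (-1)·0 - 3| / √((-2)² + (-2)² + (-1)²)
  = |14 + 6 + 0 - 3| / √(4 + 4 + 1)
  = |17| / √9
  = 17 / 3
  ≈ 5.667

5.667


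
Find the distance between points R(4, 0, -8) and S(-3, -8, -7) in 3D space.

d = √[(x₂-x₁)² + (y₂-y₁)² + (z₂-z₁)²]
  = √[(-7)² + (-8)² + 1²]
  = √[49 + 64 + 1]
  = √114
  ≈ 10.68

10.68


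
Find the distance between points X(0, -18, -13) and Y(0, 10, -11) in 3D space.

d = √[(x₂-x₁)² + (y₂-y₁)² + (z₂-z₁)²]
  = √[0² + 28² + 2²]
  = √[0 + 784 + 4]
  = √788
  ≈ 28.07

28.07


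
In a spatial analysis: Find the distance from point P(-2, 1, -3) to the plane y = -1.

distance = |a·x₀ + b·y₀ + c·z₀ - d| / √(a² + b² + c²)
  = |0·(-2) + 1·1 + 0·(-3) - (-1)| / √(0² + 1² + 0²)
  = |0 + 1 + 0 + 1| / √(0 + 1 + 0)
  = |2| / √1
  = 2 / 1
  ≈ 2

2


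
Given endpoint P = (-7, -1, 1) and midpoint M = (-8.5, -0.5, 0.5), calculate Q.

Q = 2M - P
  = (2·(-8.5) - (-7), 2·(-0.5) - (-1), 2·0.5 - 1)
  = (-17 + 7, -1 + 1, 1 - 1)
  = (-10, 0, 0)

(-10, 0, 0)


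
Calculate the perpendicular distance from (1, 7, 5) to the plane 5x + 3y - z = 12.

distance = |a·x₀ + b·y₀ + c·z₀ - d| / √(a² + b² + c²)
  = |5·1 + 3·7 + (-1)·5 - 12| / √(5² + 3² + (-1)²)
  = |5 + 21 - 5 - 12| / √(25 + 9 + 1)
  = |9| / √35
  = 9 / 5.916
  ≈ 1.521

1.521


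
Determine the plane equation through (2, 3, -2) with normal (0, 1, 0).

The plane through P with normal n = (a, b, c) satisfies n·(r - P) = 0,
i.e. ax + by + cz = a·x₀ + b·y₀ + c·z₀.
d = 0·2 + 1·3 + 0·(-2)
  = 0 + 3 + 0
  = 3
Equation: y = 3

y = 3


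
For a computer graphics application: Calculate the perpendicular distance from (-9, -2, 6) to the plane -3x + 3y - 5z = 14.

distance = |a·x₀ + b·y₀ + c·z₀ - d| / √(a² + b² + c²)
  = |(-3)·(-9) + 3·(-2) + (-5)·6 - 14| / √((-3)² + 3² + (-5)²)
  = |27 - 6 - 30 - 14| / √(9 + 9 + 25)
  = |-23| / √43
  = 23 / 6.557
  ≈ 3.507

3.507


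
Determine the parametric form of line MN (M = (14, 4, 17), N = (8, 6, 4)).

Direction vector d = N - M = (8 - 14, 6 - 4, 4 - 17) = (-6, 2, -13)
Parametric form r = M + t·d:
x = 14 - 6t, y = 4 + 2t, z = 17 - 13t

x = 14 - 6t, y = 4 + 2t, z = 17 - 13t


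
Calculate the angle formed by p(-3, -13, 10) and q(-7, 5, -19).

p·q = (-3)·(-7) + (-13)·5 + 10·(-19) = 21 - 65 - 190 = -234
|p| = √((-3)² + (-13)² + 10²) = √278 ≈ 16.67
|q| = √((-7)² + 5² + (-19)²) = √435 ≈ 20.86
cos θ = (p·q)/(|p||q|) = -234/(16.67·20.86) ≈ -0.6729
θ = arccos(-0.6729) ≈ 132.3°

132.3°


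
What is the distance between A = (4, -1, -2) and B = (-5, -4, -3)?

d = √[(x₂-x₁)² + (y₂-y₁)² + (z₂-z₁)²]
  = √[(-9)² + (-3)² + (-1)²]
  = √[81 + 9 + 1]
  = √91
  ≈ 9.539

9.539


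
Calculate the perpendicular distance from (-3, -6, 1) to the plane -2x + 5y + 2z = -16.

distance = |a·x₀ + b·y₀ + c·z₀ - d| / √(a² + b² + c²)
  = |(-2)·(-3) + 5·(-6) + 2·1 - (-16)| / √((-2)² + 5² + 2²)
  = |6 - 30 + 2 + 16| / √(4 + 25 + 4)
  = |-6| / √33
  = 6 / 5.745
  ≈ 1.044

1.044


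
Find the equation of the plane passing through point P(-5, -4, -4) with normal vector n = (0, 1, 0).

The plane through P with normal n = (a, b, c) satisfies n·(r - P) = 0,
i.e. ax + by + cz = a·x₀ + b·y₀ + c·z₀.
d = 0·(-5) + 1·(-4) + 0·(-4)
  = 0 - 4 + 0
  = -4
Equation: y = -4

y = -4


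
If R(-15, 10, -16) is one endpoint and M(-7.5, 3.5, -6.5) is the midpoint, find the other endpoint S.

S = 2M - R
  = (2·(-7.5) - (-15), 2·3.5 - 10, 2·(-6.5) - (-16))
  = (-15 + 15, 7 - 10, -13 + 16)
  = (0, -3, 3)

(0, -3, 3)


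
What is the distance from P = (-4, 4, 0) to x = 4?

distance = |a·x₀ + b·y₀ + c·z₀ - d| / √(a² + b² + c²)
  = |1·(-4) + 0·4 + 0·0 - 4| / √(1² + 0² + 0²)
  = |-4 + 0 + 0 - 4| / √(1 + 0 + 0)
  = |-8| / √1
  = 8 / 1
  ≈ 8

8


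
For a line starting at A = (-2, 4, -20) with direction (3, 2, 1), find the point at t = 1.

P(t) = A + t·d
  = (-2 + 3·1, 4 + 2·1, -20 + 1·1)
  = (-2 + 3, 4 + 2, -20 + 1)
  = (1, 6, -19)

(1, 6, -19)


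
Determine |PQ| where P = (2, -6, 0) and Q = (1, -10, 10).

d = √[(x₂-x₁)² + (y₂-y₁)² + (z₂-z₁)²]
  = √[(-1)² + (-4)² + 10²]
  = √[1 + 16 + 100]
  = √117
  ≈ 10.82

10.82


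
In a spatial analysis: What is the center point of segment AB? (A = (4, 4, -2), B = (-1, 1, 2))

M = ((x₁+x₂)/2, (y₁+y₂)/2, (z₁+z₂)/2)
  = ((4 - 1)/2, (4 + 1)/2, (-2 + 2)/2)
  = (3/2, 5/2, 0/2)
  = (1.5, 2.5, 0)

(1.5, 2.5, 0)


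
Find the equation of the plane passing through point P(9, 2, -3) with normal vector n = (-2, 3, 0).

The plane through P with normal n = (a, b, c) satisfies n·(r - P) = 0,
i.e. ax + by + cz = a·x₀ + b·y₀ + c·z₀.
d = (-2)·9 + 3·2 + 0·(-3)
  = -18 + 6 + 0
  = -12
Equation: -2x + 3y = -12

-2x + 3y = -12


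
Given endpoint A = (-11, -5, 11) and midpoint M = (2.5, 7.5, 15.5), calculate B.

B = 2M - A
  = (2·2.5 - (-11), 2·7.5 - (-5), 2·15.5 - 11)
  = (5 + 11, 15 + 5, 31 - 11)
  = (16, 20, 20)

(16, 20, 20)


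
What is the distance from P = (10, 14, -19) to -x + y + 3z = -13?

distance = |a·x₀ + b·y₀ + c·z₀ - d| / √(a² + b² + c²)
  = |(-1)·10 + 1·14 + 3·(-19) - (-13)| / √((-1)² + 1² + 3²)
  = |-10 + 14 - 57 + 13| / √(1 + 1 + 9)
  = |-40| / √11
  = 40 / 3.317
  ≈ 12.06

12.06


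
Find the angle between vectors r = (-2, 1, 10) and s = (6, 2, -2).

r·s = (-2)·6 + 1·2 + 10·(-2) = -12 + 2 - 20 = -30
|r| = √((-2)² + 1² + 10²) = √105 ≈ 10.25
|s| = √(6² + 2² + (-2)²) = √44 ≈ 6.633
cos θ = (r·s)/(|r||s|) = -30/(10.25·6.633) ≈ -0.4414
θ = arccos(-0.4414) ≈ 116.2°

116.2°


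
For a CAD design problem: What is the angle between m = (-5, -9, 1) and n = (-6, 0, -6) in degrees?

m·n = (-5)·(-6) + (-9)·0 + 1·(-6) = 30 + 0 - 6 = 24
|m| = √((-5)² + (-9)² + 1²) = √107 ≈ 10.34
|n| = √((-6)² + 0² + (-6)²) = √72 ≈ 8.485
cos θ = (m·n)/(|m||n|) = 24/(10.34·8.485) ≈ 0.2734
θ = arccos(0.2734) ≈ 74.13°

74.13°


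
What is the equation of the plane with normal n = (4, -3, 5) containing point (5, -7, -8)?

The plane through P with normal n = (a, b, c) satisfies n·(r - P) = 0,
i.e. ax + by + cz = a·x₀ + b·y₀ + c·z₀.
d = 4·5 + (-3)·(-7) + 5·(-8)
  = 20 + 21 - 40
  = 1
Equation: 4x - 3y + 5z = 1

4x - 3y + 5z = 1


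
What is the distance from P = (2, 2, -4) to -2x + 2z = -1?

distance = |a·x₀ + b·y₀ + c·z₀ - d| / √(a² + b² + c²)
  = |(-2)·2 + 0·2 + 2·(-4) - (-1)| / √((-2)² + 0² + 2²)
  = |-4 + 0 - 8 + 1| / √(4 + 0 + 4)
  = |-11| / √8
  = 11 / 2.828
  ≈ 3.889

3.889


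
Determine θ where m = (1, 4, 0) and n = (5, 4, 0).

m·n = 1·5 + 4·4 + 0·0 = 5 + 16 + 0 = 21
|m| = √(1² + 4² + 0²) = √17 ≈ 4.123
|n| = √(5² + 4² + 0²) = √41 ≈ 6.403
cos θ = (m·n)/(|m||n|) = 21/(4.123·6.403) ≈ 0.7954
θ = arccos(0.7954) ≈ 37.3°

37.3°


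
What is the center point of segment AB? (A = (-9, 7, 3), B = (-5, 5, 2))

M = ((x₁+x₂)/2, (y₁+y₂)/2, (z₁+z₂)/2)
  = ((-9 - 5)/2, (7 + 5)/2, (3 + 2)/2)
  = (-14/2, 12/2, 5/2)
  = (-7, 6, 2.5)

(-7, 6, 2.5)


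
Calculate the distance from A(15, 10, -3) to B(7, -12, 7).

d = √[(x₂-x₁)² + (y₂-y₁)² + (z₂-z₁)²]
  = √[(-8)² + (-22)² + 10²]
  = √[64 + 484 + 100]
  = √648
  ≈ 25.46

25.46


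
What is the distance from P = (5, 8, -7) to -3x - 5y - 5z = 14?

distance = |a·x₀ + b·y₀ + c·z₀ - d| / √(a² + b² + c²)
  = |(-3)·5 + (-5)·8 + (-5)·(-7) - 14| / √((-3)² + (-5)² + (-5)²)
  = |-15 - 40 + 35 - 14| / √(9 + 25 + 25)
  = |-34| / √59
  = 34 / 7.681
  ≈ 4.426

4.426


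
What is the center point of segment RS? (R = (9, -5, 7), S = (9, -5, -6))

M = ((x₁+x₂)/2, (y₁+y₂)/2, (z₁+z₂)/2)
  = ((9 + 9)/2, (-5 - 5)/2, (7 - 6)/2)
  = (18/2, -10/2, 1/2)
  = (9, -5, 0.5)

(9, -5, 0.5)


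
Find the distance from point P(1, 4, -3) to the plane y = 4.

distance = |a·x₀ + b·y₀ + c·z₀ - d| / √(a² + b² + c²)
  = |0·1 + 1·4 + 0·(-3) - 4| / √(0² + 1² + 0²)
  = |0 + 4 + 0 - 4| / √(0 + 1 + 0)
  = |0| / √1
  = 0 / 1
  ≈ 0

0


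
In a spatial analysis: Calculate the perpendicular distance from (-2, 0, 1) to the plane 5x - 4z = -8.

distance = |a·x₀ + b·y₀ + c·z₀ - d| / √(a² + b² + c²)
  = |5·(-2) + 0·0 + (-4)·1 - (-8)| / √(5² + 0² + (-4)²)
  = |-10 + 0 - 4 + 8| / √(25 + 0 + 16)
  = |-6| / √41
  = 6 / 6.403
  ≈ 0.937

0.937


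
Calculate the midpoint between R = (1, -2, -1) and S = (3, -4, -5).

M = ((x₁+x₂)/2, (y₁+y₂)/2, (z₁+z₂)/2)
  = ((1 + 3)/2, (-2 - 4)/2, (-1 - 5)/2)
  = (4/2, -6/2, -6/2)
  = (2, -3, -3)

(2, -3, -3)


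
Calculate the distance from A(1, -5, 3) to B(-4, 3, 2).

d = √[(x₂-x₁)² + (y₂-y₁)² + (z₂-z₁)²]
  = √[(-5)² + 8² + (-1)²]
  = √[25 + 64 + 1]
  = √90
  ≈ 9.487

9.487


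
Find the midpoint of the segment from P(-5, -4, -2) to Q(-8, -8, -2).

M = ((x₁+x₂)/2, (y₁+y₂)/2, (z₁+z₂)/2)
  = ((-5 - 8)/2, (-4 - 8)/2, (-2 - 2)/2)
  = (-13/2, -12/2, -4/2)
  = (-6.5, -6, -2)

(-6.5, -6, -2)


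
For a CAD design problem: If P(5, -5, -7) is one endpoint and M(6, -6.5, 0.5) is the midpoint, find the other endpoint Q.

Q = 2M - P
  = (2·6 - 5, 2·(-6.5) - (-5), 2·0.5 - (-7))
  = (12 - 5, -13 + 5, 1 + 7)
  = (7, -8, 8)

(7, -8, 8)


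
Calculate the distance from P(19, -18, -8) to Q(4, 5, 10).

d = √[(x₂-x₁)² + (y₂-y₁)² + (z₂-z₁)²]
  = √[(-15)² + 23² + 18²]
  = √[225 + 529 + 324]
  = √1078
  ≈ 32.83

32.83


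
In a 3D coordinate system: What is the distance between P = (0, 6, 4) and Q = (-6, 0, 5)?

d = √[(x₂-x₁)² + (y₂-y₁)² + (z₂-z₁)²]
  = √[(-6)² + (-6)² + 1²]
  = √[36 + 36 + 1]
  = √73
  ≈ 8.544

8.544


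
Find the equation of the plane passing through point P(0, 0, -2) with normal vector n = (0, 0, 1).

The plane through P with normal n = (a, b, c) satisfies n·(r - P) = 0,
i.e. ax + by + cz = a·x₀ + b·y₀ + c·z₀.
d = 0·0 + 0·0 + 1·(-2)
  = 0 + 0 - 2
  = -2
Equation: z = -2

z = -2


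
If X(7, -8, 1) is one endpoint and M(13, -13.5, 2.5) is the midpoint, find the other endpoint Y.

Y = 2M - X
  = (2·13 - 7, 2·(-13.5) - (-8), 2·2.5 - 1)
  = (26 - 7, -27 + 8, 5 - 1)
  = (19, -19, 4)

(19, -19, 4)


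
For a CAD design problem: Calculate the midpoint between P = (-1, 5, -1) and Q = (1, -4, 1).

M = ((x₁+x₂)/2, (y₁+y₂)/2, (z₁+z₂)/2)
  = ((-1 + 1)/2, (5 - 4)/2, (-1 + 1)/2)
  = (0/2, 1/2, 0/2)
  = (0, 0.5, 0)

(0, 0.5, 0)


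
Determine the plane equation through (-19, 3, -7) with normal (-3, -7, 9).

The plane through P with normal n = (a, b, c) satisfies n·(r - P) = 0,
i.e. ax + by + cz = a·x₀ + b·y₀ + c·z₀.
d = (-3)·(-19) + (-7)·3 + 9·(-7)
  = 57 - 21 - 63
  = -27
Equation: -3x - 7y + 9z = -27

-3x - 7y + 9z = -27


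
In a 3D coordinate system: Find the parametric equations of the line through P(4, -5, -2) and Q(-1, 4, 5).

Direction vector d = Q - P = (-1 - 4, 4 + 5, 5 + 2) = (-5, 9, 7)
Parametric form r = P + t·d:
x = 4 - 5t, y = -5 + 9t, z = -2 + 7t

x = 4 - 5t, y = -5 + 9t, z = -2 + 7t


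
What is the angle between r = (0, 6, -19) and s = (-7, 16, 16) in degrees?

r·s = 0·(-7) + 6·16 + (-19)·16 = 0 + 96 - 304 = -208
|r| = √(0² + 6² + (-19)²) = √397 ≈ 19.92
|s| = √((-7)² + 16² + 16²) = √561 ≈ 23.69
cos θ = (r·s)/(|r||s|) = -208/(19.92·23.69) ≈ -0.4407
θ = arccos(-0.4407) ≈ 116.2°

116.2°


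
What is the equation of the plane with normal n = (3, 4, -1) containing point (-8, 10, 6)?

The plane through P with normal n = (a, b, c) satisfies n·(r - P) = 0,
i.e. ax + by + cz = a·x₀ + b·y₀ + c·z₀.
d = 3·(-8) + 4·10 + (-1)·6
  = -24 + 40 - 6
  = 10
Equation: 3x + 4y - z = 10

3x + 4y - z = 10


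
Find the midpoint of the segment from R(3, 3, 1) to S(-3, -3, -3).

M = ((x₁+x₂)/2, (y₁+y₂)/2, (z₁+z₂)/2)
  = ((3 - 3)/2, (3 - 3)/2, (1 - 3)/2)
  = (0/2, 0/2, -2/2)
  = (0, 0, -1)

(0, 0, -1)


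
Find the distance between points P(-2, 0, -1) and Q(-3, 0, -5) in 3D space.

d = √[(x₂-x₁)² + (y₂-y₁)² + (z₂-z₁)²]
  = √[(-1)² + 0² + (-4)²]
  = √[1 + 0 + 16]
  = √17
  ≈ 4.123

4.123


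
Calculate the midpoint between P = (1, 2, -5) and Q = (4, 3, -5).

M = ((x₁+x₂)/2, (y₁+y₂)/2, (z₁+z₂)/2)
  = ((1 + 4)/2, (2 + 3)/2, (-5 - 5)/2)
  = (5/2, 5/2, -10/2)
  = (2.5, 2.5, -5)

(2.5, 2.5, -5)


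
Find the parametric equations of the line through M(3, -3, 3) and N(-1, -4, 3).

Direction vector d = N - M = (-1 - 3, -4 + 3, 3 - 3) = (-4, -1, 0)
Parametric form r = M + t·d:
x = 3 - 4t, y = -3 - t, z = 3

x = 3 - 4t, y = -3 - t, z = 3


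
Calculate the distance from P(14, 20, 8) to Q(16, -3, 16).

d = √[(x₂-x₁)² + (y₂-y₁)² + (z₂-z₁)²]
  = √[2² + (-23)² + 8²]
  = √[4 + 529 + 64]
  = √597
  ≈ 24.43

24.43


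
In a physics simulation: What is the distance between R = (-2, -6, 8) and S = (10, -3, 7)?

d = √[(x₂-x₁)² + (y₂-y₁)² + (z₂-z₁)²]
  = √[12² + 3² + (-1)²]
  = √[144 + 9 + 1]
  = √154
  ≈ 12.41

12.41


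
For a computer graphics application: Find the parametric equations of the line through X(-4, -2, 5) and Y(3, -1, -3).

Direction vector d = Y - X = (3 + 4, -1 + 2, -3 - 5) = (7, 1, -8)
Parametric form r = X + t·d:
x = -4 + 7t, y = -2 + t, z = 5 - 8t

x = -4 + 7t, y = -2 + t, z = 5 - 8t


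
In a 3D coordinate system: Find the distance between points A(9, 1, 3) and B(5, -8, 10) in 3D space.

d = √[(x₂-x₁)² + (y₂-y₁)² + (z₂-z₁)²]
  = √[(-4)² + (-9)² + 7²]
  = √[16 + 81 + 49]
  = √146
  ≈ 12.08

12.08


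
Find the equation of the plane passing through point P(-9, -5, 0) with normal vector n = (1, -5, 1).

The plane through P with normal n = (a, b, c) satisfies n·(r - P) = 0,
i.e. ax + by + cz = a·x₀ + b·y₀ + c·z₀.
d = 1·(-9) + (-5)·(-5) + 1·0
  = -9 + 25 + 0
  = 16
Equation: x - 5y + z = 16

x - 5y + z = 16


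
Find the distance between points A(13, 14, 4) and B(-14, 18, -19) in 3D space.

d = √[(x₂-x₁)² + (y₂-y₁)² + (z₂-z₁)²]
  = √[(-27)² + 4² + (-23)²]
  = √[729 + 16 + 529]
  = √1274
  ≈ 35.69

35.69


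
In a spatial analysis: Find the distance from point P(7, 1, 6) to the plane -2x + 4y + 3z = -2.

distance = |a·x₀ + b·y₀ + c·z₀ - d| / √(a² + b² + c²)
  = |(-2)·7 + 4·1 + 3·6 - (-2)| / √((-2)² + 4² + 3²)
  = |-14 + 4 + 18 + 2| / √(4 + 16 + 9)
  = |10| / √29
  = 10 / 5.385
  ≈ 1.857

1.857


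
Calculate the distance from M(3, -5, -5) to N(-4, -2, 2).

d = √[(x₂-x₁)² + (y₂-y₁)² + (z₂-z₁)²]
  = √[(-7)² + 3² + 7²]
  = √[49 + 9 + 49]
  = √107
  ≈ 10.34

10.34


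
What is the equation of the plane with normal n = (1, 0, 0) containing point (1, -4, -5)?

The plane through P with normal n = (a, b, c) satisfies n·(r - P) = 0,
i.e. ax + by + cz = a·x₀ + b·y₀ + c·z₀.
d = 1·1 + 0·(-4) + 0·(-5)
  = 1 + 0 + 0
  = 1
Equation: x = 1

x = 1


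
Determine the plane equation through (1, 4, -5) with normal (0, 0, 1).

The plane through P with normal n = (a, b, c) satisfies n·(r - P) = 0,
i.e. ax + by + cz = a·x₀ + b·y₀ + c·z₀.
d = 0·1 + 0·4 + 1·(-5)
  = 0 + 0 - 5
  = -5
Equation: z = -5

z = -5


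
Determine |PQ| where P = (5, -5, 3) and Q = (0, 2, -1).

d = √[(x₂-x₁)² + (y₂-y₁)² + (z₂-z₁)²]
  = √[(-5)² + 7² + (-4)²]
  = √[25 + 49 + 16]
  = √90
  ≈ 9.487

9.487


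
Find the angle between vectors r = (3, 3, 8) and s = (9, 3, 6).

r·s = 3·9 + 3·3 + 8·6 = 27 + 9 + 48 = 84
|r| = √(3² + 3² + 8²) = √82 ≈ 9.055
|s| = √(9² + 3² + 6²) = √126 ≈ 11.22
cos θ = (r·s)/(|r||s|) = 84/(9.055·11.22) ≈ 0.8264
θ = arccos(0.8264) ≈ 34.27°

34.27°


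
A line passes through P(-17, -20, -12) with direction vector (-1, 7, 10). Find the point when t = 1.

P(t) = P + t·d
  = (-17 + (-1)·1, -20 + 7·1, -12 + 10·1)
  = (-17 - 1, -20 + 7, -12 + 10)
  = (-18, -13, -2)

(-18, -13, -2)


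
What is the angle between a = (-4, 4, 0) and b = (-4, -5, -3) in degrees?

a·b = (-4)·(-4) + 4·(-5) + 0·(-3) = 16 - 20 + 0 = -4
|a| = √((-4)² + 4² + 0²) = √32 ≈ 5.657
|b| = √((-4)² + (-5)² + (-3)²) = √50 ≈ 7.071
cos θ = (a·b)/(|a||b|) = -4/(5.657·7.071) ≈ -0.1
θ = arccos(-0.1) ≈ 95.74°

95.74°


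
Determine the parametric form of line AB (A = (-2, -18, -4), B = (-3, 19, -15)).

Direction vector d = B - A = (-3 + 2, 19 + 18, -15 + 4) = (-1, 37, -11)
Parametric form r = A + t·d:
x = -2 - t, y = -18 + 37t, z = -4 - 11t

x = -2 - t, y = -18 + 37t, z = -4 - 11t


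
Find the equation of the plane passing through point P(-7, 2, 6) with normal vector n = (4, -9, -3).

The plane through P with normal n = (a, b, c) satisfies n·(r - P) = 0,
i.e. ax + by + cz = a·x₀ + b·y₀ + c·z₀.
d = 4·(-7) + (-9)·2 + (-3)·6
  = -28 - 18 - 18
  = -64
Equation: 4x - 9y - 3z = -64

4x - 9y - 3z = -64


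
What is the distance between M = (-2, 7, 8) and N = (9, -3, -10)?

d = √[(x₂-x₁)² + (y₂-y₁)² + (z₂-z₁)²]
  = √[11² + (-10)² + (-18)²]
  = √[121 + 100 + 324]
  = √545
  ≈ 23.35

23.35


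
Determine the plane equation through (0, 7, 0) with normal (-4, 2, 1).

The plane through P with normal n = (a, b, c) satisfies n·(r - P) = 0,
i.e. ax + by + cz = a·x₀ + b·y₀ + c·z₀.
d = (-4)·0 + 2·7 + 1·0
  = 0 + 14 + 0
  = 14
Equation: -4x + 2y + z = 14

-4x + 2y + z = 14


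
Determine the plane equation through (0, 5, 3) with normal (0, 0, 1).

The plane through P with normal n = (a, b, c) satisfies n·(r - P) = 0,
i.e. ax + by + cz = a·x₀ + b·y₀ + c·z₀.
d = 0·0 + 0·5 + 1·3
  = 0 + 0 + 3
  = 3
Equation: z = 3

z = 3


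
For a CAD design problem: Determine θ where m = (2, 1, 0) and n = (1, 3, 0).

m·n = 2·1 + 1·3 + 0·0 = 2 + 3 + 0 = 5
|m| = √(2² + 1² + 0²) = √5 ≈ 2.236
|n| = √(1² + 3² + 0²) = √10 ≈ 3.162
cos θ = (m·n)/(|m||n|) = 5/(2.236·3.162) ≈ 0.7071
θ = arccos(0.7071) ≈ 45°

45°


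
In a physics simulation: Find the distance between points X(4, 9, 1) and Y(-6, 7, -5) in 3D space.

d = √[(x₂-x₁)² + (y₂-y₁)² + (z₂-z₁)²]
  = √[(-10)² + (-2)² + (-6)²]
  = √[100 + 4 + 36]
  = √140
  ≈ 11.83

11.83


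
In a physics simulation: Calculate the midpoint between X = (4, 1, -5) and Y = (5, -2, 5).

M = ((x₁+x₂)/2, (y₁+y₂)/2, (z₁+z₂)/2)
  = ((4 + 5)/2, (1 - 2)/2, (-5 + 5)/2)
  = (9/2, -1/2, 0/2)
  = (4.5, -0.5, 0)

(4.5, -0.5, 0)


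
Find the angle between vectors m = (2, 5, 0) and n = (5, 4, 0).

m·n = 2·5 + 5·4 + 0·0 = 10 + 20 + 0 = 30
|m| = √(2² + 5² + 0²) = √29 ≈ 5.385
|n| = √(5² + 4² + 0²) = √41 ≈ 6.403
cos θ = (m·n)/(|m||n|) = 30/(5.385·6.403) ≈ 0.87
θ = arccos(0.87) ≈ 29.54°

29.54°


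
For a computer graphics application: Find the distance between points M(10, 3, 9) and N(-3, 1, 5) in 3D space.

d = √[(x₂-x₁)² + (y₂-y₁)² + (z₂-z₁)²]
  = √[(-13)² + (-2)² + (-4)²]
  = √[169 + 4 + 16]
  = √189
  ≈ 13.75

13.75


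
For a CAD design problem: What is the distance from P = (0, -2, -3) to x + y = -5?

distance = |a·x₀ + b·y₀ + c·z₀ - d| / √(a² + b² + c²)
  = |1·0 + 1·(-2) + 0·(-3) - (-5)| / √(1² + 1² + 0²)
  = |0 - 2 + 0 + 5| / √(1 + 1 + 0)
  = |3| / √2
  = 3 / 1.414
  ≈ 2.121

2.121


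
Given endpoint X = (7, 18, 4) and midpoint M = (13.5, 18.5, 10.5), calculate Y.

Y = 2M - X
  = (2·13.5 - 7, 2·18.5 - 18, 2·10.5 - 4)
  = (27 - 7, 37 - 18, 21 - 4)
  = (20, 19, 17)

(20, 19, 17)


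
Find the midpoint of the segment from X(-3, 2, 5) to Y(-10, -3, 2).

M = ((x₁+x₂)/2, (y₁+y₂)/2, (z₁+z₂)/2)
  = ((-3 - 10)/2, (2 - 3)/2, (5 + 2)/2)
  = (-13/2, -1/2, 7/2)
  = (-6.5, -0.5, 3.5)

(-6.5, -0.5, 3.5)


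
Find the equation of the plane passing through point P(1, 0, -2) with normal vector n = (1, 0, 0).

The plane through P with normal n = (a, b, c) satisfies n·(r - P) = 0,
i.e. ax + by + cz = a·x₀ + b·y₀ + c·z₀.
d = 1·1 + 0·0 + 0·(-2)
  = 1 + 0 + 0
  = 1
Equation: x = 1

x = 1


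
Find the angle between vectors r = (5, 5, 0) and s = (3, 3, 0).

r·s = 5·3 + 5·3 + 0·0 = 15 + 15 + 0 = 30
|r| = √(5² + 5² + 0²) = √50 ≈ 7.071
|s| = √(3² + 3² + 0²) = √18 ≈ 4.243
cos θ = (r·s)/(|r||s|) = 30/(7.071·4.243) ≈ 1
θ = arccos(1) ≈ 0°

0°


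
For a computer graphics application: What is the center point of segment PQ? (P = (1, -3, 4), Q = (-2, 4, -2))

M = ((x₁+x₂)/2, (y₁+y₂)/2, (z₁+z₂)/2)
  = ((1 - 2)/2, (-3 + 4)/2, (4 - 2)/2)
  = (-1/2, 1/2, 2/2)
  = (-0.5, 0.5, 1)

(-0.5, 0.5, 1)


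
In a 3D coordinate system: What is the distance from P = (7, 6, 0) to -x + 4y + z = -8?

distance = |a·x₀ + b·y₀ + c·z₀ - d| / √(a² + b² + c²)
  = |(-1)·7 + 4·6 + 1·0 - (-8)| / √((-1)² + 4² + 1²)
  = |-7 + 24 + 0 + 8| / √(1 + 16 + 1)
  = |25| / √18
  = 25 / 4.243
  ≈ 5.893

5.893


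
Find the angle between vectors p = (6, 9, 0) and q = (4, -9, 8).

p·q = 6·4 + 9·(-9) + 0·8 = 24 - 81 + 0 = -57
|p| = √(6² + 9² + 0²) = √117 ≈ 10.82
|q| = √(4² + (-9)² + 8²) = √161 ≈ 12.69
cos θ = (p·q)/(|p||q|) = -57/(10.82·12.69) ≈ -0.4153
θ = arccos(-0.4153) ≈ 114.5°

114.5°


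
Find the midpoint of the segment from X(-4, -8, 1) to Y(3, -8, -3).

M = ((x₁+x₂)/2, (y₁+y₂)/2, (z₁+z₂)/2)
  = ((-4 + 3)/2, (-8 - 8)/2, (1 - 3)/2)
  = (-1/2, -16/2, -2/2)
  = (-0.5, -8, -1)

(-0.5, -8, -1)


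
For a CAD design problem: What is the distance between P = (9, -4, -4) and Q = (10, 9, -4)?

d = √[(x₂-x₁)² + (y₂-y₁)² + (z₂-z₁)²]
  = √[1² + 13² + 0²]
  = √[1 + 169 + 0]
  = √170
  ≈ 13.04

13.04


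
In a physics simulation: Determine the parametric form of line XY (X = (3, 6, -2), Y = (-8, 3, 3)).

Direction vector d = Y - X = (-8 - 3, 3 - 6, 3 + 2) = (-11, -3, 5)
Parametric form r = X + t·d:
x = 3 - 11t, y = 6 - 3t, z = -2 + 5t

x = 3 - 11t, y = 6 - 3t, z = -2 + 5t


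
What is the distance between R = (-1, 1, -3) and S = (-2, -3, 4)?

d = √[(x₂-x₁)² + (y₂-y₁)² + (z₂-z₁)²]
  = √[(-1)² + (-4)² + 7²]
  = √[1 + 16 + 49]
  = √66
  ≈ 8.124

8.124


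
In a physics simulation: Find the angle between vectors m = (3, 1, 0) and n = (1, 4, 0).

m·n = 3·1 + 1·4 + 0·0 = 3 + 4 + 0 = 7
|m| = √(3² + 1² + 0²) = √10 ≈ 3.162
|n| = √(1² + 4² + 0²) = √17 ≈ 4.123
cos θ = (m·n)/(|m||n|) = 7/(3.162·4.123) ≈ 0.5369
θ = arccos(0.5369) ≈ 57.53°

57.53°


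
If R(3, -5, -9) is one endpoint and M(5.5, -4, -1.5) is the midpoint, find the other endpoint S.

S = 2M - R
  = (2·5.5 - 3, 2·(-4) - (-5), 2·(-1.5) - (-9))
  = (11 - 3, -8 + 5, -3 + 9)
  = (8, -3, 6)

(8, -3, 6)


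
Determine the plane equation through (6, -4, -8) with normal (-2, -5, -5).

The plane through P with normal n = (a, b, c) satisfies n·(r - P) = 0,
i.e. ax + by + cz = a·x₀ + b·y₀ + c·z₀.
d = (-2)·6 + (-5)·(-4) + (-5)·(-8)
  = -12 + 20 + 40
  = 48
Equation: -2x - 5y - 5z = 48

-2x - 5y - 5z = 48


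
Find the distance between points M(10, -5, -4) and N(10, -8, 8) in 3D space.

d = √[(x₂-x₁)² + (y₂-y₁)² + (z₂-z₁)²]
  = √[0² + (-3)² + 12²]
  = √[0 + 9 + 144]
  = √153
  ≈ 12.37

12.37


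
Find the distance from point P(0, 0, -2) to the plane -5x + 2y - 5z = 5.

distance = |a·x₀ + b·y₀ + c·z₀ - d| / √(a² + b² + c²)
  = |(-5)·0 + 2·0 + (-5)·(-2) - 5| / √((-5)² + 2² + (-5)²)
  = |0 + 0 + 10 - 5| / √(25 + 4 + 25)
  = |5| / √54
  = 5 / 7.348
  ≈ 0.6804

0.6804


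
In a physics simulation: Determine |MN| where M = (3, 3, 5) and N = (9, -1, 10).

d = √[(x₂-x₁)² + (y₂-y₁)² + (z₂-z₁)²]
  = √[6² + (-4)² + 5²]
  = √[36 + 16 + 25]
  = √77
  ≈ 8.775

8.775


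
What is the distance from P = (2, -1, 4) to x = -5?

distance = |a·x₀ + b·y₀ + c·z₀ - d| / √(a² + b² + c²)
  = |1·2 + 0·(-1) + 0·4 - (-5)| / √(1² + 0² + 0²)
  = |2 + 0 + 0 + 5| / √(1 + 0 + 0)
  = |7| / √1
  = 7 / 1
  ≈ 7

7


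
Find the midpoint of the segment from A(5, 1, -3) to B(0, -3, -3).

M = ((x₁+x₂)/2, (y₁+y₂)/2, (z₁+z₂)/2)
  = ((5 + 0)/2, (1 - 3)/2, (-3 - 3)/2)
  = (5/2, -2/2, -6/2)
  = (2.5, -1, -3)

(2.5, -1, -3)


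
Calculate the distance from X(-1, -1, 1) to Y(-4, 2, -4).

d = √[(x₂-x₁)² + (y₂-y₁)² + (z₂-z₁)²]
  = √[(-3)² + 3² + (-5)²]
  = √[9 + 9 + 25]
  = √43
  ≈ 6.557

6.557


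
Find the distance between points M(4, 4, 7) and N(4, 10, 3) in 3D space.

d = √[(x₂-x₁)² + (y₂-y₁)² + (z₂-z₁)²]
  = √[0² + 6² + (-4)²]
  = √[0 + 36 + 16]
  = √52
  ≈ 7.211

7.211


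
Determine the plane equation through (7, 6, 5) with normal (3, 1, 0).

The plane through P with normal n = (a, b, c) satisfies n·(r - P) = 0,
i.e. ax + by + cz = a·x₀ + b·y₀ + c·z₀.
d = 3·7 + 1·6 + 0·5
  = 21 + 6 + 0
  = 27
Equation: 3x + y = 27

3x + y = 27


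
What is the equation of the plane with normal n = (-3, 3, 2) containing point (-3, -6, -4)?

The plane through P with normal n = (a, b, c) satisfies n·(r - P) = 0,
i.e. ax + by + cz = a·x₀ + b·y₀ + c·z₀.
d = (-3)·(-3) + 3·(-6) + 2·(-4)
  = 9 - 18 - 8
  = -17
Equation: -3x + 3y + 2z = -17

-3x + 3y + 2z = -17


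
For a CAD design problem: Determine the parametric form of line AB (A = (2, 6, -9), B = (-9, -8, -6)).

Direction vector d = B - A = (-9 - 2, -8 - 6, -6 + 9) = (-11, -14, 3)
Parametric form r = A + t·d:
x = 2 - 11t, y = 6 - 14t, z = -9 + 3t

x = 2 - 11t, y = 6 - 14t, z = -9 + 3t


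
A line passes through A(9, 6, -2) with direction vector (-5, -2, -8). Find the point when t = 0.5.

P(t) = A + t·d
  = (9 + (-5)·0.5, 6 + (-2)·0.5, -2 + (-8)·0.5)
  = (9 - 2.5, 6 - 1, -2 - 4)
  = (6.5, 5, -6)

(6.5, 5, -6)


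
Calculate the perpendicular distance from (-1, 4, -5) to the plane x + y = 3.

distance = |a·x₀ + b·y₀ + c·z₀ - d| / √(a² + b² + c²)
  = |1·(-1) + 1·4 + 0·(-5) - 3| / √(1² + 1² + 0²)
  = |-1 + 4 + 0 - 3| / √(1 + 1 + 0)
  = |0| / √2
  = 0 / 1.414
  ≈ 0

0


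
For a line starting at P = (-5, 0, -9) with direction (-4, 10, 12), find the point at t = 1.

P(t) = P + t·d
  = (-5 + (-4)·1, 0 + 10·1, -9 + 12·1)
  = (-5 - 4, 0 + 10, -9 + 12)
  = (-9, 10, 3)

(-9, 10, 3)


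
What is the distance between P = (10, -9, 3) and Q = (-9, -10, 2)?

d = √[(x₂-x₁)² + (y₂-y₁)² + (z₂-z₁)²]
  = √[(-19)² + (-1)² + (-1)²]
  = √[361 + 1 + 1]
  = √363
  ≈ 19.05

19.05


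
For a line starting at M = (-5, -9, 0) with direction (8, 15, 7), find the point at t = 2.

P(t) = M + t·d
  = (-5 + 8·2, -9 + 15·2, 0 + 7·2)
  = (-5 + 16, -9 + 30, 0 + 14)
  = (11, 21, 14)

(11, 21, 14)


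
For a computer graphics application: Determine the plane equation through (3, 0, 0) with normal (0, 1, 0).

The plane through P with normal n = (a, b, c) satisfies n·(r - P) = 0,
i.e. ax + by + cz = a·x₀ + b·y₀ + c·z₀.
d = 0·3 + 1·0 + 0·0
  = 0 + 0 + 0
  = 0
Equation: y = 0

y = 0


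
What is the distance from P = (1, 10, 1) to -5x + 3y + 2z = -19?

distance = |a·x₀ + b·y₀ + c·z₀ - d| / √(a² + b² + c²)
  = |(-5)·1 + 3·10 + 2·1 - (-19)| / √((-5)² + 3² + 2²)
  = |-5 + 30 + 2 + 19| / √(25 + 9 + 4)
  = |46| / √38
  = 46 / 6.164
  ≈ 7.462

7.462


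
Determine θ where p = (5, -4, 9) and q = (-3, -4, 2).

p·q = 5·(-3) + (-4)·(-4) + 9·2 = -15 + 16 + 18 = 19
|p| = √(5² + (-4)² + 9²) = √122 ≈ 11.05
|q| = √((-3)² + (-4)² + 2²) = √29 ≈ 5.385
cos θ = (p·q)/(|p||q|) = 19/(11.05·5.385) ≈ 0.3194
θ = arccos(0.3194) ≈ 71.37°

71.37°


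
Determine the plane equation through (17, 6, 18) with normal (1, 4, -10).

The plane through P with normal n = (a, b, c) satisfies n·(r - P) = 0,
i.e. ax + by + cz = a·x₀ + b·y₀ + c·z₀.
d = 1·17 + 4·6 + (-10)·18
  = 17 + 24 - 180
  = -139
Equation: x + 4y - 10z = -139

x + 4y - 10z = -139


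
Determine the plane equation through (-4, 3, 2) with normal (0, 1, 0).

The plane through P with normal n = (a, b, c) satisfies n·(r - P) = 0,
i.e. ax + by + cz = a·x₀ + b·y₀ + c·z₀.
d = 0·(-4) + 1·3 + 0·2
  = 0 + 3 + 0
  = 3
Equation: y = 3

y = 3


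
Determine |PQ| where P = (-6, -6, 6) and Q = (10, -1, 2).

d = √[(x₂-x₁)² + (y₂-y₁)² + (z₂-z₁)²]
  = √[16² + 5² + (-4)²]
  = √[256 + 25 + 16]
  = √297
  ≈ 17.23

17.23


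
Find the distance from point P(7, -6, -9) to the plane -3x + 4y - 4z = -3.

distance = |a·x₀ + b·y₀ + c·z₀ - d| / √(a² + b² + c²)
  = |(-3)·7 + 4·(-6) + (-4)·(-9) - (-3)| / √((-3)² + 4² + (-4)²)
  = |-21 - 24 + 36 + 3| / √(9 + 16 + 16)
  = |-6| / √41
  = 6 / 6.403
  ≈ 0.937

0.937


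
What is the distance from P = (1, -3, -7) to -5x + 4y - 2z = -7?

distance = |a·x₀ + b·y₀ + c·z₀ - d| / √(a² + b² + c²)
  = |(-5)·1 + 4·(-3) + (-2)·(-7) - (-7)| / √((-5)² + 4² + (-2)²)
  = |-5 - 12 + 14 + 7| / √(25 + 16 + 4)
  = |4| / √45
  = 4 / 6.708
  ≈ 0.5963

0.5963


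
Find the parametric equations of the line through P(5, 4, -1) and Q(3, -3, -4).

Direction vector d = Q - P = (3 - 5, -3 - 4, -4 + 1) = (-2, -7, -3)
Parametric form r = P + t·d:
x = 5 - 2t, y = 4 - 7t, z = -1 - 3t

x = 5 - 2t, y = 4 - 7t, z = -1 - 3t


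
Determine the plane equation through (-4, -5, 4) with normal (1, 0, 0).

The plane through P with normal n = (a, b, c) satisfies n·(r - P) = 0,
i.e. ax + by + cz = a·x₀ + b·y₀ + c·z₀.
d = 1·(-4) + 0·(-5) + 0·4
  = -4 + 0 + 0
  = -4
Equation: x = -4

x = -4


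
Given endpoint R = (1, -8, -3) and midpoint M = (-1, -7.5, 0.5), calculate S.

S = 2M - R
  = (2·(-1) - 1, 2·(-7.5) - (-8), 2·0.5 - (-3))
  = (-2 - 1, -15 + 8, 1 + 3)
  = (-3, -7, 4)

(-3, -7, 4)


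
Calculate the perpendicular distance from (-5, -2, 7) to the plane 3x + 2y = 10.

distance = |a·x₀ + b·y₀ + c·z₀ - d| / √(a² + b² + c²)
  = |3·(-5) + 2·(-2) + 0·7 - 10| / √(3² + 2² + 0²)
  = |-15 - 4 + 0 - 10| / √(9 + 4 + 0)
  = |-29| / √13
  = 29 / 3.606
  ≈ 8.043

8.043


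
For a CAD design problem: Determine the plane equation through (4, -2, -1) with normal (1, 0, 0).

The plane through P with normal n = (a, b, c) satisfies n·(r - P) = 0,
i.e. ax + by + cz = a·x₀ + b·y₀ + c·z₀.
d = 1·4 + 0·(-2) + 0·(-1)
  = 4 + 0 + 0
  = 4
Equation: x = 4

x = 4


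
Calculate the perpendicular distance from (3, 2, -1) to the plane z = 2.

distance = |a·x₀ + b·y₀ + c·z₀ - d| / √(a² + b² + c²)
  = |0·3 + 0·2 + 1·(-1) - 2| / √(0² + 0² + 1²)
  = |0 + 0 - 1 - 2| / √(0 + 0 + 1)
  = |-3| / √1
  = 3 / 1
  ≈ 3

3


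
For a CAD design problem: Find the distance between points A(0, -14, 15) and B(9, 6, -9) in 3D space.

d = √[(x₂-x₁)² + (y₂-y₁)² + (z₂-z₁)²]
  = √[9² + 20² + (-24)²]
  = √[81 + 400 + 576]
  = √1057
  ≈ 32.51

32.51


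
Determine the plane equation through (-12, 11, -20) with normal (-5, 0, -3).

The plane through P with normal n = (a, b, c) satisfies n·(r - P) = 0,
i.e. ax + by + cz = a·x₀ + b·y₀ + c·z₀.
d = (-5)·(-12) + 0·11 + (-3)·(-20)
  = 60 + 0 + 60
  = 120
Equation: -5x - 3z = 120

-5x - 3z = 120


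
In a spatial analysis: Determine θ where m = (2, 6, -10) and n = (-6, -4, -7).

m·n = 2·(-6) + 6·(-4) + (-10)·(-7) = -12 - 24 + 70 = 34
|m| = √(2² + 6² + (-10)²) = √140 ≈ 11.83
|n| = √((-6)² + (-4)² + (-7)²) = √101 ≈ 10.05
cos θ = (m·n)/(|m||n|) = 34/(11.83·10.05) ≈ 0.2859
θ = arccos(0.2859) ≈ 73.39°

73.39°


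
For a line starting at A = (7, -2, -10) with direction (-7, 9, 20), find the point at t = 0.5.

P(t) = A + t·d
  = (7 + (-7)·0.5, -2 + 9·0.5, -10 + 20·0.5)
  = (7 - 3.5, -2 + 4.5, -10 + 10)
  = (3.5, 2.5, 0)

(3.5, 2.5, 0)


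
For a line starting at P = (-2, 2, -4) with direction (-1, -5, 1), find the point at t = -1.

P(t) = P + t·d
  = (-2 + (-1)·(-1), 2 + (-5)·(-1), -4 + 1·(-1))
  = (-2 + 1, 2 + 5, -4 - 1)
  = (-1, 7, -5)

(-1, 7, -5)


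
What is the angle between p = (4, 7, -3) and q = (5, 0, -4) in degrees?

p·q = 4·5 + 7·0 + (-3)·(-4) = 20 + 0 + 12 = 32
|p| = √(4² + 7² + (-3)²) = √74 ≈ 8.602
|q| = √(5² + 0² + (-4)²) = √41 ≈ 6.403
cos θ = (p·q)/(|p||q|) = 32/(8.602·6.403) ≈ 0.581
θ = arccos(0.581) ≈ 54.48°

54.48°


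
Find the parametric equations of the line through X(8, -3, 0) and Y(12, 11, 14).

Direction vector d = Y - X = (12 - 8, 11 + 3, 14 + 0) = (4, 14, 14)
Parametric form r = X + t·d:
x = 8 + 4t, y = -3 + 14t, z = 0 + 14t

x = 8 + 4t, y = -3 + 14t, z = 0 + 14t


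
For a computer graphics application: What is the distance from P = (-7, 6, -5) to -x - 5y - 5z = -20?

distance = |a·x₀ + b·y₀ + c·z₀ - d| / √(a² + b² + c²)
  = |(-1)·(-7) + (-5)·6 + (-5)·(-5) - (-20)| / √((-1)² + (-5)² + (-5)²)
  = |7 - 30 + 25 + 20| / √(1 + 25 + 25)
  = |22| / √51
  = 22 / 7.141
  ≈ 3.081

3.081


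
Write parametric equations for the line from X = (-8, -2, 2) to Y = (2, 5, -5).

Direction vector d = Y - X = (2 + 8, 5 + 2, -5 - 2) = (10, 7, -7)
Parametric form r = X + t·d:
x = -8 + 10t, y = -2 + 7t, z = 2 - 7t

x = -8 + 10t, y = -2 + 7t, z = 2 - 7t
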